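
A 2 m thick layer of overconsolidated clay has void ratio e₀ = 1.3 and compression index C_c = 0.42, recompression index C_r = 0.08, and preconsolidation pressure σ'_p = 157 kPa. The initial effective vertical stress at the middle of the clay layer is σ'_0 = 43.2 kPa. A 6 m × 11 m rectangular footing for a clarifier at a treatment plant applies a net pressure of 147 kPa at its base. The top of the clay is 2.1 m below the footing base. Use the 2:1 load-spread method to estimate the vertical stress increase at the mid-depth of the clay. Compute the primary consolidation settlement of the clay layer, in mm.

S_c ≈ 30.6 mm

Mid-depth of clay below the footing base: z = 2.1 + 2/2 = 3.1 m.
Stress increase at mid-clay by the 2:1 spreading method:
Δσ = qBL/((B+z)(L+z)) = 147×6×11/((6+3.1)(11+3.1)) = 75.614 kPa
Final effective stress: σ'_f = 43.2 + 75.614 = 118.81 kPa.
σ'_f = 118.81 ≤ σ'_p = 157 kPa, so the clay remains overconsolidated and only the recompression index applies:
S_c = C_r·H/(1+e₀)·log₁₀(σ'_f/σ'_0) = 0.08×2/2.3×log₁₀(118.81/43.2)
    = 0.069566 × 0.43937 = 0.03057 m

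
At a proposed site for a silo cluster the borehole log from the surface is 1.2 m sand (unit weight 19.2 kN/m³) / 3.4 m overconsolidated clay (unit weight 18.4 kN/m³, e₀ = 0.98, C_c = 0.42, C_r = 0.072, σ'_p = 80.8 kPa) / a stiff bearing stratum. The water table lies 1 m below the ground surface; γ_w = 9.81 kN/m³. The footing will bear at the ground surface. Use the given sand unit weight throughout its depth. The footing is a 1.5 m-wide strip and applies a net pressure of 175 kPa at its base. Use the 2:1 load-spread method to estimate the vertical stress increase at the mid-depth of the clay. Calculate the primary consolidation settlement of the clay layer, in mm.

S_c ≈ 95.7 mm

Mid-depth of clay below the ground surface: z = 1.2 + 3.4/2 = 2.9 m.
Total vertical stress at mid-clay: σ_v = 19.2×1.2 + 18.4×1.7 = 54.32 kPa.
Pore pressure: u = 9.81×(2.9 − 1) = 18.639 kPa.
Initial effective stress: σ'_0 = σ_v − u = 54.32 − 18.639 = 35.681 kPa.
Stress increase at mid-clay by the 2:1 spreading method:
Δσ = qB/(B+z) = 175×1.5/(1.5+2.9) = 59.659 kPa
Final effective stress: σ'_f = 35.681 + 59.659 = 95.34 kPa.
σ'_f = 95.34 > σ'_p = 80.8 kPa, so the stress path crosses the preconsolidation pressure — recompression up to σ'_p, then virgin compression beyond:
S_c = H/(1+e₀)·[C_r·log₁₀(σ'_p/σ'_0) + C_c·log₁₀(σ'_f/σ'_p)]
    = 3.4/1.98 × [0.072×log₁₀(80.8/35.681) + 0.42×log₁₀(95.34/80.8)]
    = 1.7172 × [0.025558 + 0.030183] = 0.09572 m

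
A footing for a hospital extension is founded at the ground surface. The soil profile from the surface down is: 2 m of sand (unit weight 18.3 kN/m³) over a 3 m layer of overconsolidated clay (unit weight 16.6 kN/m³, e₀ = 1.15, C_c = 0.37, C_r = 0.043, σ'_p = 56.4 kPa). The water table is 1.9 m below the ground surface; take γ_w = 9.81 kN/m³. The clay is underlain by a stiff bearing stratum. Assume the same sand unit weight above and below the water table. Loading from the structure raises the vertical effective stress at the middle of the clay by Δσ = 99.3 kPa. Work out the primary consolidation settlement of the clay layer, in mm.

Mid-depth of clay below the ground surface: z = 2 + 3/2 = 3.5 m.
Total vertical stress at mid-clay: σ_v = 18.3×2 + 16.6×1.5 = 61.5 kPa.
Pore pressure: u = 9.81×(3.5 − 1.9) = 15.696 kPa.
Initial effective stress: σ'_0 = σ_v − u = 61.5 − 15.696 = 45.804 kPa.
Final effective stress: σ'_f = 45.804 + 99.3 = 145.1 kPa.
σ'_f = 145.1 > σ'_p = 56.4 kPa, so the stress path crosses the preconsolidation pressure — recompression up to σ'_p, then virgin compression beyond:
S_c = H/(1+e₀)·[C_r·log₁₀(σ'_p/σ'_0) + C_c·log₁₀(σ'_f/σ'_p)]
    = 3/2.15 × [0.043×log₁₀(56.4/45.804) + 0.37×log₁₀(145.1/56.4)]
    = 1.3953 × [0.0038862 + 0.15184] = 0.2173 m

S_c ≈ 217 mm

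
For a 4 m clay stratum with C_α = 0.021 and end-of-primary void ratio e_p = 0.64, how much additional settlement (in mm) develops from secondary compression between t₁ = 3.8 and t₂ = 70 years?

S_s ≈ 64.8 mm

Secondary compression: S_s = C_α·H/(1+e_p)·log₁₀(t₂/t₁)
S_s = 0.021×4/(1+0.64)×log₁₀(70/3.8)
    = 0.05122 × 1.265 = 0.06481 m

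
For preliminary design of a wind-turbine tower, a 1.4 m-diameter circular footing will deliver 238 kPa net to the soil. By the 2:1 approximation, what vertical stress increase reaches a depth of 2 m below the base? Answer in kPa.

Δσ_z ≈ 40.4 kPa

By the 2:1 method the load spreads at 1 horizontal : 2 vertical, so at depth z the loaded area has grown by z in each plan dimension:
Δσ ≈ qD²/(D+z)² = 238×1.4²/(1.4+2)² = 40.353 kPa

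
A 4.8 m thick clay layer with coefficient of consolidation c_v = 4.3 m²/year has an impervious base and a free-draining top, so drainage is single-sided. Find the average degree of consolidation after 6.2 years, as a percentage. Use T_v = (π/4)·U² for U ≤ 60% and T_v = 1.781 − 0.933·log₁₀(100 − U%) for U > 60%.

Drainage path length: H_d = H = 4.8 m (single drainage).
T_v = c_v·t/H_d² = 4.3×6.2/4.8² = 1.1571.
T_v = 1.1571 corresponds to the U > 60% branch:
U = 1 − 10^((1.781 − T_v)/0.933)/100 = 0.9534

U ≈ 95.3 %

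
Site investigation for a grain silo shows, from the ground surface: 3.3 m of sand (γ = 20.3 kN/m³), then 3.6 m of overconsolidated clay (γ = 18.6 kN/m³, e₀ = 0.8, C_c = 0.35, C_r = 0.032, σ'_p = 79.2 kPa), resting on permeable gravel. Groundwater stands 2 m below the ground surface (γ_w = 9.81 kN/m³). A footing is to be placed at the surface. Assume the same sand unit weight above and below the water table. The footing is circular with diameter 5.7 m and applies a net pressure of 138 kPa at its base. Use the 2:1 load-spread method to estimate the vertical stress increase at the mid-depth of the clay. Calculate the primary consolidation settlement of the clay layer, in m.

S_c ≈ 0.0991 m

Mid-depth of clay below the ground surface: z = 3.3 + 3.6/2 = 5.1 m.
Total vertical stress at mid-clay: σ_v = 20.3×3.3 + 18.6×1.8 = 100.47 kPa.
Pore pressure: u = 9.81×(5.1 − 2) = 30.411 kPa.
Initial effective stress: σ'_0 = σ_v − u = 100.47 − 30.411 = 70.059 kPa.
Stress increase at mid-clay by the 2:1 spreading method:
Δσ ≈ qD²/(D+z)² = 138×5.7²/(5.7+5.1)² = 38.44 kPa
Final effective stress: σ'_f = 70.059 + 38.44 = 108.5 kPa.
σ'_f = 108.5 > σ'_p = 79.2 kPa, so the stress path crosses the preconsolidation pressure — recompression up to σ'_p, then virgin compression beyond:
S_c = H/(1+e₀)·[C_r·log₁₀(σ'_p/σ'_0) + C_c·log₁₀(σ'_f/σ'_p)]
    = 3.6/1.8 × [0.032×log₁₀(79.2/70.059) + 0.35×log₁₀(108.5/79.2)]
    = 2 × [0.0017044 + 0.047847] = 0.0991 m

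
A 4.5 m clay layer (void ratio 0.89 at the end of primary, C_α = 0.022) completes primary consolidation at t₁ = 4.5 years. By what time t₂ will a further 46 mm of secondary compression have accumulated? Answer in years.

S_s = C_α·H/(1+e_p)·log₁₀(t₂/t₁) ⇒ log₁₀(t₂/t₁) = S_s·(1+e_p)/(C_α·H).
log₁₀(t₂/t₁) = 0.046 × (1+0.89) / (0.022×4.5) = 0.8782
t₂ = t₁ × 10^0.8782 = 4.5 × 7.554 = 33.99 years

t₂ ≈ 34 years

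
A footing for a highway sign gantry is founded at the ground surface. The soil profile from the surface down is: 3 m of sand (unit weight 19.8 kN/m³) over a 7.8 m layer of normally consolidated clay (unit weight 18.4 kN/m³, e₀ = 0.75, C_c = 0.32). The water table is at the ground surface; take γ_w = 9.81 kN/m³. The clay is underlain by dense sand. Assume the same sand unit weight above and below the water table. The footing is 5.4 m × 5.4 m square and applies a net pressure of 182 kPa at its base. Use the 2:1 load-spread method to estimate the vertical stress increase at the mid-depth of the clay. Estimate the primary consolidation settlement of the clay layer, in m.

S_c ≈ 0.273 m

Mid-depth of clay below the ground surface: z = 3 + 7.8/2 = 6.9 m.
Total vertical stress at mid-clay: σ_v = 19.8×3 + 18.4×3.9 = 131.16 kPa.
Pore pressure: u = 9.81×(6.9 − 0) = 67.689 kPa.
Initial effective stress: σ'_0 = σ_v − u = 131.16 − 67.689 = 63.471 kPa.
Stress increase at mid-clay by the 2:1 spreading method:
Δσ = qBL/((B+z)(L+z)) = 182×5.4×5.4/((5.4+6.9)(5.4+6.9)) = 35.079 kPa
Final effective stress: σ'_f = σ'_0 + Δσ = 63.471 + 35.079 = 98.55 kPa.
Normally consolidated clay, so the full stress increment lies on the virgin compression line:
S_c = C_c·H/(1+e₀)·log₁₀(σ'_f/σ'_0) = 0.32×7.8/(1+0.75)×log₁₀(98.55/63.471)
    = 1.4263 × 0.19108 = 0.2725 m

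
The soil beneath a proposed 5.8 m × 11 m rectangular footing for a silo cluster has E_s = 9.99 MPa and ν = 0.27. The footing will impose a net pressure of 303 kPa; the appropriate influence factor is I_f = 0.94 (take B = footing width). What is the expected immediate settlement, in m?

Immediate (elastic) settlement: S_e = q·B·(1−ν²)/E_s · I_f.
E_s = 9.99 MPa = 9990 kPa.
S_e = 303 × 5.8 × (1 − 0.27²) / 9990 × 0.94
    = 303 × 5.8 × 0.9271 / 9990 × 0.94
    = 0.1533 m

S_e ≈ 0.153 m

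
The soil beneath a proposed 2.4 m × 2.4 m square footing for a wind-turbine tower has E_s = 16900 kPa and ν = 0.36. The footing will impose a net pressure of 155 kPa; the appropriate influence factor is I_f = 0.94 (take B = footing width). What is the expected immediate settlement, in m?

S_e ≈ 0.018 m

Immediate (elastic) settlement: S_e = q·B·(1−ν²)/E_s · I_f.
S_e = 155 × 2.4 × (1 − 0.36²) / 16900 × 0.94
    = 155 × 2.4 × 0.8704 / 16900 × 0.94
    = 0.01801 m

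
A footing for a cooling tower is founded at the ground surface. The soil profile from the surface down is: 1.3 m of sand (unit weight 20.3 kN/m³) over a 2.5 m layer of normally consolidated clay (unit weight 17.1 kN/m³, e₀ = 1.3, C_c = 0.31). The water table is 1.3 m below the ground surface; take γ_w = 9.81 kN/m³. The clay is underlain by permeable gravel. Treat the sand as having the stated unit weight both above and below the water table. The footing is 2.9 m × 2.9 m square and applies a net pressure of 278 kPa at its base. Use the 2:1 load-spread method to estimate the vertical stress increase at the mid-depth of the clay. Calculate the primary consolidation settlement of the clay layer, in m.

S_c ≈ 0.171 m

Mid-depth of clay below the ground surface: z = 1.3 + 2.5/2 = 2.55 m.
Total vertical stress at mid-clay: σ_v = 20.3×1.3 + 17.1×1.25 = 47.765 kPa.
Pore pressure: u = 9.81×(2.55 − 1.3) = 12.263 kPa.
Initial effective stress: σ'_0 = σ_v − u = 47.765 − 12.263 = 35.502 kPa.
Stress increase at mid-clay by the 2:1 spreading method:
Δσ = qBL/((B+z)(L+z)) = 278×2.9×2.9/((2.9+2.55)(2.9+2.55)) = 78.713 kPa
Final effective stress: σ'_f = σ'_0 + Δσ = 35.502 + 78.713 = 114.22 kPa.
Normally consolidated clay, so the full stress increment lies on the virgin compression line:
S_c = C_c·H/(1+e₀)·log₁₀(σ'_f/σ'_0) = 0.31×2.5/(1+1.3)×log₁₀(114.22/35.502)
    = 0.33696 × 0.50749 = 0.171 m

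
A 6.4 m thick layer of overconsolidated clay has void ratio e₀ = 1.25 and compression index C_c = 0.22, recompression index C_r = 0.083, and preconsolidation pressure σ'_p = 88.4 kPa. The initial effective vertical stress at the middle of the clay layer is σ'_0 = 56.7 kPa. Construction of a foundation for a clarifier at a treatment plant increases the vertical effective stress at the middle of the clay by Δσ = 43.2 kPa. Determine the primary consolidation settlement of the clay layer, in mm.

Final effective stress: σ'_f = 56.7 + 43.2 = 99.9 kPa.
σ'_f = 99.9 > σ'_p = 88.4 kPa, so the stress path crosses the preconsolidation pressure — recompression up to σ'_p, then virgin compression beyond:
S_c = H/(1+e₀)·[C_r·log₁₀(σ'_p/σ'_0) + C_c·log₁₀(σ'_f/σ'_p)]
    = 6.4/2.25 × [0.083×log₁₀(88.4/56.7) + 0.22×log₁₀(99.9/88.4)]
    = 2.8444 × [0.016008 + 0.011685] = 0.07877 m

S_c ≈ 78.8 mm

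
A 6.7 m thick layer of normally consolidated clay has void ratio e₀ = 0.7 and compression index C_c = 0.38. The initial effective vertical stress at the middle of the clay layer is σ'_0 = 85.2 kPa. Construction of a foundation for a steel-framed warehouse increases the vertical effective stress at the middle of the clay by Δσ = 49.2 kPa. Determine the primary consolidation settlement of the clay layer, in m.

S_c ≈ 0.296 m

Final effective stress: σ'_f = σ'_0 + Δσ = 85.2 + 49.2 = 134.4 kPa.
Normally consolidated clay, so the full stress increment lies on the virgin compression line:
S_c = C_c·H/(1+e₀)·log₁₀(σ'_f/σ'_0) = 0.38×6.7/(1+0.7)×log₁₀(134.4/85.2)
    = 1.4976 × 0.19796 = 0.2965 m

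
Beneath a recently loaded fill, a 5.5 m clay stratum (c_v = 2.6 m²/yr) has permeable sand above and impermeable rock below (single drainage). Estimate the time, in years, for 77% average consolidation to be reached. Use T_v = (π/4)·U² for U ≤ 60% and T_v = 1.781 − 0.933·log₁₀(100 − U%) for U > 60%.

t ≈ 5.94 years

Drainage path length: H_d = H = 5.5 m (single drainage).
U > 60%: T_v = 1.781 − 0.933·log₁₀(100 − 77) = 0.51051.
t = T_v·H_d²/c_v = 0.51051×5.5²/2.6 = 5.94 years.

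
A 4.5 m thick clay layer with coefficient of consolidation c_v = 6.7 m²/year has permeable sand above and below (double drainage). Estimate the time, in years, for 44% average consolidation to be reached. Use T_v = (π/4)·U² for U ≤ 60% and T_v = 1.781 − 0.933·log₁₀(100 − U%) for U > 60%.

Drainage path length: H_d = H/2 = 2.25 m (double drainage).
U ≤ 60%: T_v = (π/4)·U² = (π/4)×0.44² = 0.15205.
t = T_v·H_d²/c_v = 0.15205×2.25²/6.7 = 0.1149 years.

t ≈ 0.115 years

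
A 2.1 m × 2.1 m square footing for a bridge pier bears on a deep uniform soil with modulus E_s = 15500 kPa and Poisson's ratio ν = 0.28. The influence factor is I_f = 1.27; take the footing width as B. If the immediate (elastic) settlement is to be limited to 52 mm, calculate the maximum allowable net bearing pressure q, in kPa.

q ≈ 328 kPa

S_e = q·B·(1−ν²)/E_s · I_f  ⇒  q = S_e·E_s / (B·(1−ν²)·I_f).
q = 0.052 × 15500 / (2.1 × 0.9216 × 1.27) = 327.9 kPa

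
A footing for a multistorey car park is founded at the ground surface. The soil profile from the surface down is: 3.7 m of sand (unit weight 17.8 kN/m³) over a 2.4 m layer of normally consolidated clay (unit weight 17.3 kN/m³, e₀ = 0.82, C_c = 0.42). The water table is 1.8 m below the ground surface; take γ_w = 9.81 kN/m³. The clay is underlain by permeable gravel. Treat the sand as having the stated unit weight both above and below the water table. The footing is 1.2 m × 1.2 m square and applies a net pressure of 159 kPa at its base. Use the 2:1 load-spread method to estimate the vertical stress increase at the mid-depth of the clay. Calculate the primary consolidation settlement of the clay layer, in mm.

Mid-depth of clay below the ground surface: z = 3.7 + 2.4/2 = 4.9 m.
Total vertical stress at mid-clay: σ_v = 17.8×3.7 + 17.3×1.2 = 86.62 kPa.
Pore pressure: u = 9.81×(4.9 − 1.8) = 30.411 kPa.
Initial effective stress: σ'_0 = σ_v − u = 86.62 − 30.411 = 56.209 kPa.
Stress increase at mid-clay by the 2:1 spreading method:
Δσ = qBL/((B+z)(L+z)) = 159×1.2×1.2/((1.2+4.9)(1.2+4.9)) = 6.1532 kPa
Final effective stress: σ'_f = σ'_0 + Δσ = 56.209 + 6.1532 = 62.362 kPa.
Normally consolidated clay, so the full stress increment lies on the virgin compression line:
S_c = C_c·H/(1+e₀)·log₁₀(σ'_f/σ'_0) = 0.42×2.4/(1+0.82)×log₁₀(62.362/56.209)
    = 0.55385 × 0.045114 = 0.02499 m

S_c ≈ 25 mm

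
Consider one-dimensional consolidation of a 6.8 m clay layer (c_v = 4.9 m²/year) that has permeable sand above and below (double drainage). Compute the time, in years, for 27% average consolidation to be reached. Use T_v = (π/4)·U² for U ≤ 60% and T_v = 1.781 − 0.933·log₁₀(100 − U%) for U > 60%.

Drainage path length: H_d = H/2 = 3.4 m (double drainage).
U ≤ 60%: T_v = (π/4)·U² = (π/4)×0.27² = 0.057256.
t = T_v·H_d²/c_v = 0.057256×3.4²/4.9 = 0.1351 years.

t ≈ 0.135 years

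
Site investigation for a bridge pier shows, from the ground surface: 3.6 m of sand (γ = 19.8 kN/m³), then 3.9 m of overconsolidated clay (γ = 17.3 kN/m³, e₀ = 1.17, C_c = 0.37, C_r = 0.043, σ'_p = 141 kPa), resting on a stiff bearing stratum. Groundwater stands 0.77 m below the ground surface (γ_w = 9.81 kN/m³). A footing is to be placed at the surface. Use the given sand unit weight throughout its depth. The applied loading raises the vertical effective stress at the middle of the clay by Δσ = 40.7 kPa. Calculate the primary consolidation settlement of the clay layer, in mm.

Mid-depth of clay below the ground surface: z = 3.6 + 3.9/2 = 5.55 m.
Total vertical stress at mid-clay: σ_v = 19.8×3.6 + 17.3×1.95 = 105.02 kPa.
Pore pressure: u = 9.81×(5.55 − 0.77) = 46.892 kPa.
Initial effective stress: σ'_0 = σ_v − u = 105.02 − 46.892 = 58.128 kPa.
Final effective stress: σ'_f = 58.128 + 40.7 = 98.828 kPa.
σ'_f = 98.828 ≤ σ'_p = 141 kPa, so the clay remains overconsolidated and only the recompression index applies:
S_c = C_r·H/(1+e₀)·log₁₀(σ'_f/σ'_0) = 0.043×3.9/2.17×log₁₀(98.828/58.128)
    = 0.07728 × 0.23049 = 0.01781 m

S_c ≈ 17.8 mm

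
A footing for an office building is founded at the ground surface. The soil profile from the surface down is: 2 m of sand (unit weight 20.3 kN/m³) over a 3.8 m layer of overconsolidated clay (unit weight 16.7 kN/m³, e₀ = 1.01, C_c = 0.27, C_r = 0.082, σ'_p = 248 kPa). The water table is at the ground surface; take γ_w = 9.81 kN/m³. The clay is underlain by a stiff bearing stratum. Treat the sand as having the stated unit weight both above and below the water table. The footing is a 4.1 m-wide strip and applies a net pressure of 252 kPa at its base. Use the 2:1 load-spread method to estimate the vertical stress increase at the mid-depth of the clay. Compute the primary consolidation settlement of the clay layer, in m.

Mid-depth of clay below the ground surface: z = 2 + 3.8/2 = 3.9 m.
Total vertical stress at mid-clay: σ_v = 20.3×2 + 16.7×1.9 = 72.33 kPa.
Pore pressure: u = 9.81×(3.9 − 0) = 38.259 kPa.
Initial effective stress: σ'_0 = σ_v − u = 72.33 − 38.259 = 34.071 kPa.
Stress increase at mid-clay by the 2:1 spreading method:
Δσ = qB/(B+z) = 252×4.1/(4.1+3.9) = 129.15 kPa
Final effective stress: σ'_f = 34.071 + 129.15 = 163.22 kPa.
σ'_f = 163.22 ≤ σ'_p = 248 kPa, so the clay remains overconsolidated and only the recompression index applies:
S_c = C_r·H/(1+e₀)·log₁₀(σ'_f/σ'_0) = 0.082×3.8/2.01×log₁₀(163.22/34.071)
    = 0.15502 × 0.68039 = 0.1055 m

S_c ≈ 0.105 m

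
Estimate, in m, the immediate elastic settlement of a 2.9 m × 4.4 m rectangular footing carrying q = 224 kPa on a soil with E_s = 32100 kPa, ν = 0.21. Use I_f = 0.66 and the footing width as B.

Immediate (elastic) settlement: S_e = q·B·(1−ν²)/E_s · I_f.
S_e = 224 × 2.9 × (1 − 0.21²) / 32100 × 0.66
    = 224 × 2.9 × 0.9559 / 32100 × 0.66
    = 0.01277 m

S_e ≈ 0.0128 m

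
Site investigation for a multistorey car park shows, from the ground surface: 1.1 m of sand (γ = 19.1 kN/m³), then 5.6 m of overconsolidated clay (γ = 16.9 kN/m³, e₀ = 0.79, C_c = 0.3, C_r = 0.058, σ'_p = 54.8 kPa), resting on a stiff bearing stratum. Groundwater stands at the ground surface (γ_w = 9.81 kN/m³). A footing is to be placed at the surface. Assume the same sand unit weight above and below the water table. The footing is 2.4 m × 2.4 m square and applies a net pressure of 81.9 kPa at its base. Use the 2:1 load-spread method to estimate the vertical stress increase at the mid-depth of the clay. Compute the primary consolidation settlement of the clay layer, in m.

S_c ≈ 0.0262 m

Mid-depth of clay below the ground surface: z = 1.1 + 5.6/2 = 3.9 m.
Total vertical stress at mid-clay: σ_v = 19.1×1.1 + 16.9×2.8 = 68.33 kPa.
Pore pressure: u = 9.81×(3.9 − 0) = 38.259 kPa.
Initial effective stress: σ'_0 = σ_v − u = 68.33 − 38.259 = 30.071 kPa.
Stress increase at mid-clay by the 2:1 spreading method:
Δσ = qBL/((B+z)(L+z)) = 81.9×2.4×2.4/((2.4+3.9)(2.4+3.9)) = 11.886 kPa
Final effective stress: σ'_f = 30.071 + 11.886 = 41.957 kPa.
σ'_f = 41.957 ≤ σ'_p = 54.8 kPa, so the clay remains overconsolidated and only the recompression index applies:
S_c = C_r·H/(1+e₀)·log₁₀(σ'_f/σ'_0) = 0.058×5.6/1.79×log₁₀(41.957/30.071)
    = 0.18145 × 0.14466 = 0.02625 m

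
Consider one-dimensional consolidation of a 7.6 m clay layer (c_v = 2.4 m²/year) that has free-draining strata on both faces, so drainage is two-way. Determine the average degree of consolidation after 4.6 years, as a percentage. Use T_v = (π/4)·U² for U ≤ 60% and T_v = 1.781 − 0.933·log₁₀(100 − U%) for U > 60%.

Drainage path length: H_d = H/2 = 3.8 m (double drainage).
T_v = c_v·t/H_d² = 2.4×4.6/3.8² = 0.76454.
T_v = 0.76454 corresponds to the U > 60% branch:
U = 1 − 10^((1.781 − T_v)/0.933)/100 = 0.8771

U ≈ 87.7 %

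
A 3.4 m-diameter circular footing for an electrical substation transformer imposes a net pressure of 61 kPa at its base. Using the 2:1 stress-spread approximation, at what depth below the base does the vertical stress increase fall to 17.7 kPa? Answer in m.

2:1 spreading — at depth z the loaded area has grown by z in each plan dimension:
qD²/(D+z)² = Δσ_z ⇒ z = D(√(q/Δσ_z) − 1) = 3.4×(√(61/17.7) − 1) = 2.912 m

z ≈ 2.91 m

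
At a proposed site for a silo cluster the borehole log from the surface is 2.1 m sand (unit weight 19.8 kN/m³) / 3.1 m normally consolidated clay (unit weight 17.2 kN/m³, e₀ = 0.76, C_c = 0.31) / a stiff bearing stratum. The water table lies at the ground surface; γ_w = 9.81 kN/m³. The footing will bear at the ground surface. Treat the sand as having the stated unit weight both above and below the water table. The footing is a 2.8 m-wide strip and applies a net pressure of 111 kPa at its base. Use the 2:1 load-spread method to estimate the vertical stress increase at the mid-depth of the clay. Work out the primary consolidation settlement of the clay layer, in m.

Mid-depth of clay below the ground surface: z = 2.1 + 3.1/2 = 3.65 m.
Total vertical stress at mid-clay: σ_v = 19.8×2.1 + 17.2×1.55 = 68.24 kPa.
Pore pressure: u = 9.81×(3.65 − 0) = 35.806 kPa.
Initial effective stress: σ'_0 = σ_v − u = 68.24 − 35.806 = 32.434 kPa.
Stress increase at mid-clay by the 2:1 spreading method:
Δσ = qB/(B+z) = 111×2.8/(2.8+3.65) = 48.186 kPa
Final effective stress: σ'_f = σ'_0 + Δσ = 32.434 + 48.186 = 80.62 kPa.
Normally consolidated clay, so the full stress increment lies on the virgin compression line:
S_c = C_c·H/(1+e₀)·log₁₀(σ'_f/σ'_0) = 0.31×3.1/(1+0.76)×log₁₀(80.62/32.434)
    = 0.54602 × 0.39544 = 0.2159 m

S_c ≈ 0.216 m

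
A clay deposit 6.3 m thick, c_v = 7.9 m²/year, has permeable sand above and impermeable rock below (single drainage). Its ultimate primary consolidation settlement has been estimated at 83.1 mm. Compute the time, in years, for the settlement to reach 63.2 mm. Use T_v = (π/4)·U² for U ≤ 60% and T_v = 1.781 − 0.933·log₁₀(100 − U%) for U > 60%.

t ≈ 2.48 years

Drainage path length: H_d = H = 6.3 m (single drainage).
U = S(t)/S_ult = 63.2/83.1 = 0.7605.
U > 60%: T_v = 1.781 − 0.933·log₁₀(100 − 76.053) = 0.49416.
t = T_v·H_d²/c_v = 0.49416×6.3²/7.9 = 2.483 years.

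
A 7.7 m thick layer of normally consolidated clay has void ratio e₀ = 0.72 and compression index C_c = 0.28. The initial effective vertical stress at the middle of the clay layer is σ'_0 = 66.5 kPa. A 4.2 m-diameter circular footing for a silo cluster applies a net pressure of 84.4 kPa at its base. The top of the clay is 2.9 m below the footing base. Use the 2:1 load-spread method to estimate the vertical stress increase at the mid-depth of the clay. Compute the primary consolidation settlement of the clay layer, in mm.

S_c ≈ 93.2 mm

Mid-depth of clay below the footing base: z = 2.9 + 7.7/2 = 6.75 m.
Stress increase at mid-clay by the 2:1 spreading method:
Δσ ≈ qD²/(D+z)² = 84.4×4.2²/(4.2+6.75)² = 12.417 kPa
Final effective stress: σ'_f = σ'_0 + Δσ = 66.5 + 12.417 = 78.917 kPa.
Normally consolidated clay, so the full stress increment lies on the virgin compression line:
S_c = C_c·H/(1+e₀)·log₁₀(σ'_f/σ'_0) = 0.28×7.7/(1+0.72)×log₁₀(78.917/66.5)
    = 1.2535 × 0.074349 = 0.0932 m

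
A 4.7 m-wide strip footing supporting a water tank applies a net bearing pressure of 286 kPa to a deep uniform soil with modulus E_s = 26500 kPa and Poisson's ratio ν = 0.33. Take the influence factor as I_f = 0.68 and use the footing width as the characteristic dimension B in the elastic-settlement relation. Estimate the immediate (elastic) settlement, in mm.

S_e ≈ 30.7 mm

Immediate (elastic) settlement: S_e = q·B·(1−ν²)/E_s · I_f.
S_e = 286 × 4.7 × (1 − 0.33²) / 26500 × 0.68
    = 286 × 4.7 × 0.8911 / 26500 × 0.68
    = 0.03074 m = 30.74 mm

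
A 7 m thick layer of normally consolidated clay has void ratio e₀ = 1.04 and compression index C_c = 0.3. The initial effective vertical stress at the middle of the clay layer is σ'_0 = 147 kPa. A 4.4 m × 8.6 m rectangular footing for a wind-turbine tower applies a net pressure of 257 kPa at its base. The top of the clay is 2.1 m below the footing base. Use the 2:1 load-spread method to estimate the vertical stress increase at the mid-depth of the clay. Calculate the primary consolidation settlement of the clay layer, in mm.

Mid-depth of clay below the footing base: z = 2.1 + 7/2 = 5.6 m.
Stress increase at mid-clay by the 2:1 spreading method:
Δσ = qBL/((B+z)(L+z)) = 257×4.4×8.6/((4.4+5.6)(8.6+5.6)) = 68.485 kPa
Final effective stress: σ'_f = σ'_0 + Δσ = 147 + 68.485 = 215.49 kPa.
Normally consolidated clay, so the full stress increment lies on the virgin compression line:
S_c = C_c·H/(1+e₀)·log₁₀(σ'_f/σ'_0) = 0.3×7/(1+1.04)×log₁₀(215.49/147)
    = 1.0294 × 0.16611 = 0.171 m

S_c ≈ 171 mm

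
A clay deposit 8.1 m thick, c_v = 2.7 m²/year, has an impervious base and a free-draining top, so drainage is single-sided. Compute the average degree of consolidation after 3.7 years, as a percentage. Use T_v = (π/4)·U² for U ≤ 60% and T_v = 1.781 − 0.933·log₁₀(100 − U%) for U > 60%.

U ≈ 44 %

Drainage path length: H_d = H = 8.1 m (single drainage).
T_v = c_v·t/H_d² = 2.7×3.7/8.1² = 0.15226.
T_v = 0.15226 corresponds to the U ≤ 60% branch:
U = √(4T_v/π) = 0.4403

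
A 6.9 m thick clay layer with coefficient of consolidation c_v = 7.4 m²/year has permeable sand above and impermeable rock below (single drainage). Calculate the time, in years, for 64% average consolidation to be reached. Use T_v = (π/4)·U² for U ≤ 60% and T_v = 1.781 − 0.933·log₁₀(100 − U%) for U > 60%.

t ≈ 2.12 years

Drainage path length: H_d = H = 6.9 m (single drainage).
U > 60%: T_v = 1.781 − 0.933·log₁₀(100 − 64) = 0.32897.
t = T_v·H_d²/c_v = 0.32897×6.9²/7.4 = 2.117 years.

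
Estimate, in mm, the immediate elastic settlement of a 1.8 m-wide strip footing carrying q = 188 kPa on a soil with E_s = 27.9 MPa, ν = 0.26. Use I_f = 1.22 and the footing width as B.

S_e ≈ 13.8 mm

Immediate (elastic) settlement: S_e = q·B·(1−ν²)/E_s · I_f.
E_s = 27.9 MPa = 27900 kPa.
S_e = 188 × 1.8 × (1 − 0.26²) / 27900 × 1.22
    = 188 × 1.8 × 0.9324 / 27900 × 1.22
    = 0.0138 m = 13.8 mm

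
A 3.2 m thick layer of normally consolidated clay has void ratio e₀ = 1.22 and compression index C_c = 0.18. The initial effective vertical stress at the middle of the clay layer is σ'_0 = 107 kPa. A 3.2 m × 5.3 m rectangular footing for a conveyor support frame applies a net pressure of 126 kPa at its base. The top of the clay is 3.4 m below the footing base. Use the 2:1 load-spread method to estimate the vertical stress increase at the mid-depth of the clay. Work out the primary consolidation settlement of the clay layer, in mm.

Mid-depth of clay below the footing base: z = 3.4 + 3.2/2 = 5 m.
Stress increase at mid-clay by the 2:1 spreading method:
Δσ = qBL/((B+z)(L+z)) = 126×3.2×5.3/((3.2+5)(5.3+5)) = 25.301 kPa
Final effective stress: σ'_f = σ'_0 + Δσ = 107 + 25.301 = 132.3 kPa.
Normally consolidated clay, so the full stress increment lies on the virgin compression line:
S_c = C_c·H/(1+e₀)·log₁₀(σ'_f/σ'_0) = 0.18×3.2/(1+1.22)×log₁₀(132.3/107)
    = 0.25946 × 0.092176 = 0.02392 m

S_c ≈ 23.9 mm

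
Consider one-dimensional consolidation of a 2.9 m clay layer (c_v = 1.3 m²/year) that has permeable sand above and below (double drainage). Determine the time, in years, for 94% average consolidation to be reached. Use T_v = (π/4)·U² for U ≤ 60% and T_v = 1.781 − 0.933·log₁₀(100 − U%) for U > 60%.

t ≈ 1.71 years

Drainage path length: H_d = H/2 = 1.45 m (double drainage).
U > 60%: T_v = 1.781 − 0.933·log₁₀(100 − 94) = 1.055.
t = T_v·H_d²/c_v = 1.055×1.45²/1.3 = 1.706 years.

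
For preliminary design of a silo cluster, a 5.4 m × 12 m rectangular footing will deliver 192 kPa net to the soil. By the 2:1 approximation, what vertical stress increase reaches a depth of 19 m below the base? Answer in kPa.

By the 2:1 method the load spreads at 1 horizontal : 2 vertical, so at depth z the loaded area has grown by z in each plan dimension:
Δσ = qBL/((B+z)(L+z)) = 192×5.4×12/((5.4+19)(12+19)) = 16.448 kPa

Δσ_z ≈ 16.4 kPa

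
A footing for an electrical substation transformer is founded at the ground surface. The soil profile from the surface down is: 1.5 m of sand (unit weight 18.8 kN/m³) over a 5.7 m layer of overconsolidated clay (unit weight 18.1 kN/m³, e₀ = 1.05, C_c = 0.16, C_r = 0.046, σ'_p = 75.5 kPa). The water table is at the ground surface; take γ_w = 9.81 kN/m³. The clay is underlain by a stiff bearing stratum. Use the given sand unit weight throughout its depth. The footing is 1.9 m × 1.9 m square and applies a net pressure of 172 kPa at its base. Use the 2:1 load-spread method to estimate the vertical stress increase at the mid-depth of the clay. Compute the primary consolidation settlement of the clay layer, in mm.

S_c ≈ 19.8 mm

Mid-depth of clay below the ground surface: z = 1.5 + 5.7/2 = 4.35 m.
Total vertical stress at mid-clay: σ_v = 18.8×1.5 + 18.1×2.85 = 79.785 kPa.
Pore pressure: u = 9.81×(4.35 − 0) = 42.673 kPa.
Initial effective stress: σ'_0 = σ_v − u = 79.785 − 42.673 = 37.112 kPa.
Stress increase at mid-clay by the 2:1 spreading method:
Δσ = qBL/((B+z)(L+z)) = 172×1.9×1.9/((1.9+4.35)(1.9+4.35)) = 15.896 kPa
Final effective stress: σ'_f = 37.112 + 15.896 = 53.008 kPa.
σ'_f = 53.008 ≤ σ'_p = 75.5 kPa, so the clay remains overconsolidated and only the recompression index applies:
S_c = C_r·H/(1+e₀)·log₁₀(σ'_f/σ'_0) = 0.046×5.7/2.05×log₁₀(53.008/37.112)
    = 0.1279 × 0.15483 = 0.0198 m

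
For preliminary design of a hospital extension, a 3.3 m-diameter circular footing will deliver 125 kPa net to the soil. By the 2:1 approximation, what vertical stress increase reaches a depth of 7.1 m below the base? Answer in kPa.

By the 2:1 method the load spreads at 1 horizontal : 2 vertical, so at depth z the loaded area has grown by z in each plan dimension:
Δσ ≈ qD²/(D+z)² = 125×3.3²/(3.3+7.1)² = 12.586 kPa

Δσ_z ≈ 12.6 kPa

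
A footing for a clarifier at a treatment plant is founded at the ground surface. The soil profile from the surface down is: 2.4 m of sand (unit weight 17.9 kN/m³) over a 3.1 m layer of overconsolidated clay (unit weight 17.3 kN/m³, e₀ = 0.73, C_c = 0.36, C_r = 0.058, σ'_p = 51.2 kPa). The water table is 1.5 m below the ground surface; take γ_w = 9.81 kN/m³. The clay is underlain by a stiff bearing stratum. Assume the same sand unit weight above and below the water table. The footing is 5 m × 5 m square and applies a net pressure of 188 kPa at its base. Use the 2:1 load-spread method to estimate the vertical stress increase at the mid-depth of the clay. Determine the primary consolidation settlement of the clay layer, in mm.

S_c ≈ 205 mm

Mid-depth of clay below the ground surface: z = 2.4 + 3.1/2 = 3.95 m.
Total vertical stress at mid-clay: σ_v = 17.9×2.4 + 17.3×1.55 = 69.775 kPa.
Pore pressure: u = 9.81×(3.95 − 1.5) = 24.035 kPa.
Initial effective stress: σ'_0 = σ_v − u = 69.775 − 24.035 = 45.74 kPa.
Stress increase at mid-clay by the 2:1 spreading method:
Δσ = qBL/((B+z)(L+z)) = 188×5×5/((5+3.95)(5+3.95)) = 58.675 kPa
Final effective stress: σ'_f = 45.74 + 58.675 = 104.41 kPa.
σ'_f = 104.41 > σ'_p = 51.2 kPa, so the stress path crosses the preconsolidation pressure — recompression up to σ'_p, then virgin compression beyond:
S_c = H/(1+e₀)·[C_r·log₁₀(σ'_p/σ'_0) + C_c·log₁₀(σ'_f/σ'_p)]
    = 3.1/1.73 × [0.058×log₁₀(51.2/45.74) + 0.36×log₁₀(104.41/51.2)]
    = 1.7919 × [0.0028405 + 0.11141] = 0.2047 m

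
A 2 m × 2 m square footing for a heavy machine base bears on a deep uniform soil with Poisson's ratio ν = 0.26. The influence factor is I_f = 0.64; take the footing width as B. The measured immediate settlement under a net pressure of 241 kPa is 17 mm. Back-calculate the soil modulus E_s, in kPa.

E_s ≈ 16900 kPa

S_e = q·B·(1−ν²)/E_s · I_f  ⇒  E_s = q·B·(1−ν²)·I_f / S_e.
E_s = 241 × 2 × 0.9324 × 0.64 / 0.017 = 16920 kPa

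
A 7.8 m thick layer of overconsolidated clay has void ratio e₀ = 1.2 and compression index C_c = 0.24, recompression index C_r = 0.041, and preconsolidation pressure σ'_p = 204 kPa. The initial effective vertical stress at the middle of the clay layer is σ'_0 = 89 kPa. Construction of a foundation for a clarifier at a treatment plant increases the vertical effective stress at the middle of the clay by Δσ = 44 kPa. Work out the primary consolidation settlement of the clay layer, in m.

S_c ≈ 0.0254 m

Final effective stress: σ'_f = 89 + 44 = 133 kPa.
σ'_f = 133 ≤ σ'_p = 204 kPa, so the clay remains overconsolidated and only the recompression index applies:
S_c = C_r·H/(1+e₀)·log₁₀(σ'_f/σ'_0) = 0.041×7.8/2.2×log₁₀(133/89)
    = 0.14537 × 0.17446 = 0.02536 m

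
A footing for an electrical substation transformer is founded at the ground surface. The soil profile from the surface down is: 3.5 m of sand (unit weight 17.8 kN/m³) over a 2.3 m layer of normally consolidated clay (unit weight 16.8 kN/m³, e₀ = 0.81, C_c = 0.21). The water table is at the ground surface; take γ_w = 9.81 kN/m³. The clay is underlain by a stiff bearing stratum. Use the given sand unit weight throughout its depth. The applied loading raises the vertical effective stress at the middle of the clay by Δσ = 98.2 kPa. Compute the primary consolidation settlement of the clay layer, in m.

Mid-depth of clay below the ground surface: z = 3.5 + 2.3/2 = 4.65 m.
Total vertical stress at mid-clay: σ_v = 17.8×3.5 + 16.8×1.15 = 81.62 kPa.
Pore pressure: u = 9.81×(4.65 − 0) = 45.617 kPa.
Initial effective stress: σ'_0 = σ_v − u = 81.62 − 45.617 = 36.003 kPa.
Final effective stress: σ'_f = σ'_0 + Δσ = 36.003 + 98.2 = 134.2 kPa.
Normally consolidated clay, so the full stress increment lies on the virgin compression line:
S_c = C_c·H/(1+e₀)·log₁₀(σ'_f/σ'_0) = 0.21×2.3/(1+0.81)×log₁₀(134.2/36.003)
    = 0.26685 × 0.57141 = 0.1525 m

S_c ≈ 0.152 m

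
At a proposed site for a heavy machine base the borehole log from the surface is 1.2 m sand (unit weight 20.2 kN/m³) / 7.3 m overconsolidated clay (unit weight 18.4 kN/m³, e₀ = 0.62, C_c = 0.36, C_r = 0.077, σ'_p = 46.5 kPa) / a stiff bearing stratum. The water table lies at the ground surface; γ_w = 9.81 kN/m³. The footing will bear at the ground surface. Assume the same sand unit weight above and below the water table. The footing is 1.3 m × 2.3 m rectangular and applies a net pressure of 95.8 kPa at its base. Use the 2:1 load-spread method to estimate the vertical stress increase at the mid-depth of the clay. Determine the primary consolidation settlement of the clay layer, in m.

Mid-depth of clay below the ground surface: z = 1.2 + 7.3/2 = 4.85 m.
Total vertical stress at mid-clay: σ_v = 20.2×1.2 + 18.4×3.65 = 91.4 kPa.
Pore pressure: u = 9.81×(4.85 − 0) = 47.578 kPa.
Initial effective stress: σ'_0 = σ_v − u = 91.4 − 47.578 = 43.822 kPa.
Stress increase at mid-clay by the 2:1 spreading method:
Δσ = qBL/((B+z)(L+z)) = 95.8×1.3×2.3/((1.3+4.85)(2.3+4.85)) = 6.5141 kPa
Final effective stress: σ'_f = 43.822 + 6.5141 = 50.336 kPa.
σ'_f = 50.336 > σ'_p = 46.5 kPa, so the stress path crosses the preconsolidation pressure — recompression up to σ'_p, then virgin compression beyond:
S_c = H/(1+e₀)·[C_r·log₁₀(σ'_p/σ'_0) + C_c·log₁₀(σ'_f/σ'_p)]
    = 7.3/1.62 × [0.077×log₁₀(46.5/43.822) + 0.36×log₁₀(50.336/46.5)]
    = 4.5062 × [0.0019836 + 0.012393] = 0.06478 m

S_c ≈ 0.0648 m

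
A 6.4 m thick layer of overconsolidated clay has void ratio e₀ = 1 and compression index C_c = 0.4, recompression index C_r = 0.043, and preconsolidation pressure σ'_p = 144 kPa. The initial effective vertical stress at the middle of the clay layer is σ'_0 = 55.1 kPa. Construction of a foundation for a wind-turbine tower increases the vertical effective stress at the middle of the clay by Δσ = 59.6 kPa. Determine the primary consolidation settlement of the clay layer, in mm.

S_c ≈ 43.8 mm

Final effective stress: σ'_f = 55.1 + 59.6 = 114.7 kPa.
σ'_f = 114.7 ≤ σ'_p = 144 kPa, so the clay remains overconsolidated and only the recompression index applies:
S_c = C_r·H/(1+e₀)·log₁₀(σ'_f/σ'_0) = 0.043×6.4/2×log₁₀(114.7/55.1)
    = 0.1376 × 0.31841 = 0.04381 m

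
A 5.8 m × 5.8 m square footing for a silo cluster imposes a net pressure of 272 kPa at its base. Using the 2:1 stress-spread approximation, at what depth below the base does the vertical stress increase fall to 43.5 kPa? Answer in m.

z ≈ 8.7 m

2:1 spreading — at depth z the loaded area has grown by z in each plan dimension:
qB²/(B+z)² = Δσ_z ⇒ z = B(√(q/Δσ_z) − 1) = 5.8×(√(272/43.5) − 1) = 8.703 m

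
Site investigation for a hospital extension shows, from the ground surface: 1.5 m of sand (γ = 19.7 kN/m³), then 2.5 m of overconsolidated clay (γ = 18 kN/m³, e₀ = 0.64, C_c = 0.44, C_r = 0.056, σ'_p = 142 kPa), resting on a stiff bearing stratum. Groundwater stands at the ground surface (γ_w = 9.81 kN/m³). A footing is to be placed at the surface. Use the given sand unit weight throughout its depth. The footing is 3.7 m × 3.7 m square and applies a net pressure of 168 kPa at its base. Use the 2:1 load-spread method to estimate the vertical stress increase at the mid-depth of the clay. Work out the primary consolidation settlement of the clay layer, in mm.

S_c ≈ 43.2 mm

Mid-depth of clay below the ground surface: z = 1.5 + 2.5/2 = 2.75 m.
Total vertical stress at mid-clay: σ_v = 19.7×1.5 + 18×1.25 = 52.05 kPa.
Pore pressure: u = 9.81×(2.75 − 0) = 26.978 kPa.
Initial effective stress: σ'_0 = σ_v − u = 52.05 − 26.978 = 25.072 kPa.
Stress increase at mid-clay by the 2:1 spreading method:
Δσ = qBL/((B+z)(L+z)) = 168×3.7×3.7/((3.7+2.75)(3.7+2.75)) = 55.283 kPa
Final effective stress: σ'_f = 25.072 + 55.283 = 80.355 kPa.
σ'_f = 80.355 ≤ σ'_p = 142 kPa, so the clay remains overconsolidated and only the recompression index applies:
S_c = C_r·H/(1+e₀)·log₁₀(σ'_f/σ'_0) = 0.056×2.5/1.64×log₁₀(80.355/25.072)
    = 0.085366 × 0.50582 = 0.04318 m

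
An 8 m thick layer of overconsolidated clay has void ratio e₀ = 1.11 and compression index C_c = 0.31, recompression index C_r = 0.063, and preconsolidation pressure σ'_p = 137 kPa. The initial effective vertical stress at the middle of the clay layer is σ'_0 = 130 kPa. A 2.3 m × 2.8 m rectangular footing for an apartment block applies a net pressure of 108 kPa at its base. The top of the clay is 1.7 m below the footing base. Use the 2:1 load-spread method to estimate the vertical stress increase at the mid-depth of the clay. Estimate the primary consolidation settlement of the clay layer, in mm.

Mid-depth of clay below the footing base: z = 1.7 + 8/2 = 5.7 m.
Stress increase at mid-clay by the 2:1 spreading method:
Δσ = qBL/((B+z)(L+z)) = 108×2.3×2.8/((2.3+5.7)(2.8+5.7)) = 10.228 kPa
Final effective stress: σ'_f = 130 + 10.228 = 140.23 kPa.
σ'_f = 140.23 > σ'_p = 137 kPa, so the stress path crosses the preconsolidation pressure — recompression up to σ'_p, then virgin compression beyond:
S_c = H/(1+e₀)·[C_r·log₁₀(σ'_p/σ'_0) + C_c·log₁₀(σ'_f/σ'_p)]
    = 8/2.11 × [0.063×log₁₀(137/130) + 0.31×log₁₀(140.23/137)]
    = 3.7915 × [0.001435 + 0.0031373] = 0.01734 m

S_c ≈ 17.3 mm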